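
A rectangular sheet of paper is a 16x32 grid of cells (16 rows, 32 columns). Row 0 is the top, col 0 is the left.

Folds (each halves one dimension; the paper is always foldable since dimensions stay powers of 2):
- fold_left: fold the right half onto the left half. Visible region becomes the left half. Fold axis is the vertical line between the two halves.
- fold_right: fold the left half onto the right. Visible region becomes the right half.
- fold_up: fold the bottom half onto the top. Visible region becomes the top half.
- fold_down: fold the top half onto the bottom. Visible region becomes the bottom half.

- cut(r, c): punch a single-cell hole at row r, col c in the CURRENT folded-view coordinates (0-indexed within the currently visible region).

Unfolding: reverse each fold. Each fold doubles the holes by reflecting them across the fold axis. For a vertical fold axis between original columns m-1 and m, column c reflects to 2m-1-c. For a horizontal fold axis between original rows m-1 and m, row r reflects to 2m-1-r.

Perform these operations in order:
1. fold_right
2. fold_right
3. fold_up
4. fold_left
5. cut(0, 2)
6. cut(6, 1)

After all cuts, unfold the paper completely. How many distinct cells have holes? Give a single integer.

Op 1 fold_right: fold axis v@16; visible region now rows[0,16) x cols[16,32) = 16x16
Op 2 fold_right: fold axis v@24; visible region now rows[0,16) x cols[24,32) = 16x8
Op 3 fold_up: fold axis h@8; visible region now rows[0,8) x cols[24,32) = 8x8
Op 4 fold_left: fold axis v@28; visible region now rows[0,8) x cols[24,28) = 8x4
Op 5 cut(0, 2): punch at orig (0,26); cuts so far [(0, 26)]; region rows[0,8) x cols[24,28) = 8x4
Op 6 cut(6, 1): punch at orig (6,25); cuts so far [(0, 26), (6, 25)]; region rows[0,8) x cols[24,28) = 8x4
Unfold 1 (reflect across v@28): 4 holes -> [(0, 26), (0, 29), (6, 25), (6, 30)]
Unfold 2 (reflect across h@8): 8 holes -> [(0, 26), (0, 29), (6, 25), (6, 30), (9, 25), (9, 30), (15, 26), (15, 29)]
Unfold 3 (reflect across v@24): 16 holes -> [(0, 18), (0, 21), (0, 26), (0, 29), (6, 17), (6, 22), (6, 25), (6, 30), (9, 17), (9, 22), (9, 25), (9, 30), (15, 18), (15, 21), (15, 26), (15, 29)]
Unfold 4 (reflect across v@16): 32 holes -> [(0, 2), (0, 5), (0, 10), (0, 13), (0, 18), (0, 21), (0, 26), (0, 29), (6, 1), (6, 6), (6, 9), (6, 14), (6, 17), (6, 22), (6, 25), (6, 30), (9, 1), (9, 6), (9, 9), (9, 14), (9, 17), (9, 22), (9, 25), (9, 30), (15, 2), (15, 5), (15, 10), (15, 13), (15, 18), (15, 21), (15, 26), (15, 29)]

Answer: 32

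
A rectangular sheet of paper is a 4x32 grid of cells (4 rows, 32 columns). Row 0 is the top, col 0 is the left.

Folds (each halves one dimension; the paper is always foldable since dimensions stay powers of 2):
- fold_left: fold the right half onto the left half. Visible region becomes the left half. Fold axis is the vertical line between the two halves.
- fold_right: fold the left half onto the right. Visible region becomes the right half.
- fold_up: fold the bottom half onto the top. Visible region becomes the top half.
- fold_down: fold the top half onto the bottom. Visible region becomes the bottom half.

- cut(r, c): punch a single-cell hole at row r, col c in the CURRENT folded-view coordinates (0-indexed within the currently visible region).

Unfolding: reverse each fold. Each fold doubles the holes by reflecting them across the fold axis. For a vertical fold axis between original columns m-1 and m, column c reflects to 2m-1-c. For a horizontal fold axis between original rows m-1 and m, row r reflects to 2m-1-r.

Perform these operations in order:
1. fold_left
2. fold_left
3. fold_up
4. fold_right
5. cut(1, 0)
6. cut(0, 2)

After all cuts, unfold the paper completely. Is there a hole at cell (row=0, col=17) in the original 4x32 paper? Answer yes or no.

Answer: yes

Derivation:
Op 1 fold_left: fold axis v@16; visible region now rows[0,4) x cols[0,16) = 4x16
Op 2 fold_left: fold axis v@8; visible region now rows[0,4) x cols[0,8) = 4x8
Op 3 fold_up: fold axis h@2; visible region now rows[0,2) x cols[0,8) = 2x8
Op 4 fold_right: fold axis v@4; visible region now rows[0,2) x cols[4,8) = 2x4
Op 5 cut(1, 0): punch at orig (1,4); cuts so far [(1, 4)]; region rows[0,2) x cols[4,8) = 2x4
Op 6 cut(0, 2): punch at orig (0,6); cuts so far [(0, 6), (1, 4)]; region rows[0,2) x cols[4,8) = 2x4
Unfold 1 (reflect across v@4): 4 holes -> [(0, 1), (0, 6), (1, 3), (1, 4)]
Unfold 2 (reflect across h@2): 8 holes -> [(0, 1), (0, 6), (1, 3), (1, 4), (2, 3), (2, 4), (3, 1), (3, 6)]
Unfold 3 (reflect across v@8): 16 holes -> [(0, 1), (0, 6), (0, 9), (0, 14), (1, 3), (1, 4), (1, 11), (1, 12), (2, 3), (2, 4), (2, 11), (2, 12), (3, 1), (3, 6), (3, 9), (3, 14)]
Unfold 4 (reflect across v@16): 32 holes -> [(0, 1), (0, 6), (0, 9), (0, 14), (0, 17), (0, 22), (0, 25), (0, 30), (1, 3), (1, 4), (1, 11), (1, 12), (1, 19), (1, 20), (1, 27), (1, 28), (2, 3), (2, 4), (2, 11), (2, 12), (2, 19), (2, 20), (2, 27), (2, 28), (3, 1), (3, 6), (3, 9), (3, 14), (3, 17), (3, 22), (3, 25), (3, 30)]
Holes: [(0, 1), (0, 6), (0, 9), (0, 14), (0, 17), (0, 22), (0, 25), (0, 30), (1, 3), (1, 4), (1, 11), (1, 12), (1, 19), (1, 20), (1, 27), (1, 28), (2, 3), (2, 4), (2, 11), (2, 12), (2, 19), (2, 20), (2, 27), (2, 28), (3, 1), (3, 6), (3, 9), (3, 14), (3, 17), (3, 22), (3, 25), (3, 30)]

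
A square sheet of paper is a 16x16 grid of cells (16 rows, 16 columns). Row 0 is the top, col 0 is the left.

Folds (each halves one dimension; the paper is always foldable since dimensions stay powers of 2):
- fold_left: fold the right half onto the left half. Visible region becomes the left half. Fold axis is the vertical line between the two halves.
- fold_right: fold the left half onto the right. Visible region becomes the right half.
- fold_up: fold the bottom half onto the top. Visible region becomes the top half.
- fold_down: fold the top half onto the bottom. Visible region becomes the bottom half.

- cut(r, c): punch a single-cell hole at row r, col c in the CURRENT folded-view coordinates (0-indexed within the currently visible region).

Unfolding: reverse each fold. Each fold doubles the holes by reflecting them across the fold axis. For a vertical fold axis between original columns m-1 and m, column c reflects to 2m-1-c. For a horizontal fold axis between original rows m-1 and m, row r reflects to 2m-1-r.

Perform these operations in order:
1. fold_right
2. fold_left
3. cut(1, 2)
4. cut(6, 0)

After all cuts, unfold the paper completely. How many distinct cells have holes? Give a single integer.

Answer: 8

Derivation:
Op 1 fold_right: fold axis v@8; visible region now rows[0,16) x cols[8,16) = 16x8
Op 2 fold_left: fold axis v@12; visible region now rows[0,16) x cols[8,12) = 16x4
Op 3 cut(1, 2): punch at orig (1,10); cuts so far [(1, 10)]; region rows[0,16) x cols[8,12) = 16x4
Op 4 cut(6, 0): punch at orig (6,8); cuts so far [(1, 10), (6, 8)]; region rows[0,16) x cols[8,12) = 16x4
Unfold 1 (reflect across v@12): 4 holes -> [(1, 10), (1, 13), (6, 8), (6, 15)]
Unfold 2 (reflect across v@8): 8 holes -> [(1, 2), (1, 5), (1, 10), (1, 13), (6, 0), (6, 7), (6, 8), (6, 15)]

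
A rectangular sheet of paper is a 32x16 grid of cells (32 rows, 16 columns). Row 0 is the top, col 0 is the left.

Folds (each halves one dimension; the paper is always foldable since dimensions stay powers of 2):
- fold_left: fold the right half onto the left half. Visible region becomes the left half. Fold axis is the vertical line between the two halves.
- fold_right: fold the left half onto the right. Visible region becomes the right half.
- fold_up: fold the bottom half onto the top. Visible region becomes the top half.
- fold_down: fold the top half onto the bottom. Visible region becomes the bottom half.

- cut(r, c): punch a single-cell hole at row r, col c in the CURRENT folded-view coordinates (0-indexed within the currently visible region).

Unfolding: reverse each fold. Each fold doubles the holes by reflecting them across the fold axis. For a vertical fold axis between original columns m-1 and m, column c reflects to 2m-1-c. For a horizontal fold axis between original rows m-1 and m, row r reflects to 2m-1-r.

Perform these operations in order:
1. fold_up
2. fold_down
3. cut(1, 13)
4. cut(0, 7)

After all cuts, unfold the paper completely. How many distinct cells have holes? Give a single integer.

Answer: 8

Derivation:
Op 1 fold_up: fold axis h@16; visible region now rows[0,16) x cols[0,16) = 16x16
Op 2 fold_down: fold axis h@8; visible region now rows[8,16) x cols[0,16) = 8x16
Op 3 cut(1, 13): punch at orig (9,13); cuts so far [(9, 13)]; region rows[8,16) x cols[0,16) = 8x16
Op 4 cut(0, 7): punch at orig (8,7); cuts so far [(8, 7), (9, 13)]; region rows[8,16) x cols[0,16) = 8x16
Unfold 1 (reflect across h@8): 4 holes -> [(6, 13), (7, 7), (8, 7), (9, 13)]
Unfold 2 (reflect across h@16): 8 holes -> [(6, 13), (7, 7), (8, 7), (9, 13), (22, 13), (23, 7), (24, 7), (25, 13)]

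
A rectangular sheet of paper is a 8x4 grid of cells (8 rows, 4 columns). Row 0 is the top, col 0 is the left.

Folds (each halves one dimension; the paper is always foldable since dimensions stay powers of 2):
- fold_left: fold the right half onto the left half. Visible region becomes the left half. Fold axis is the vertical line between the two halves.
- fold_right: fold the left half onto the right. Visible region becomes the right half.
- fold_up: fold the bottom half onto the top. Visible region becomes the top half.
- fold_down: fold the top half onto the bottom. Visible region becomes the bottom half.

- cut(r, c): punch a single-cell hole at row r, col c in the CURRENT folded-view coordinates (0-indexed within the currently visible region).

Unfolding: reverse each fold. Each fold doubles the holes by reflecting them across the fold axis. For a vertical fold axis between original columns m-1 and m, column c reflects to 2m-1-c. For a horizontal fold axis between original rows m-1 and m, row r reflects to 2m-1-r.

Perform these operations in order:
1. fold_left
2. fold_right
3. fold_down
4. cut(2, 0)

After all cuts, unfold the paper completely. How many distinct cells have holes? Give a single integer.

Answer: 8

Derivation:
Op 1 fold_left: fold axis v@2; visible region now rows[0,8) x cols[0,2) = 8x2
Op 2 fold_right: fold axis v@1; visible region now rows[0,8) x cols[1,2) = 8x1
Op 3 fold_down: fold axis h@4; visible region now rows[4,8) x cols[1,2) = 4x1
Op 4 cut(2, 0): punch at orig (6,1); cuts so far [(6, 1)]; region rows[4,8) x cols[1,2) = 4x1
Unfold 1 (reflect across h@4): 2 holes -> [(1, 1), (6, 1)]
Unfold 2 (reflect across v@1): 4 holes -> [(1, 0), (1, 1), (6, 0), (6, 1)]
Unfold 3 (reflect across v@2): 8 holes -> [(1, 0), (1, 1), (1, 2), (1, 3), (6, 0), (6, 1), (6, 2), (6, 3)]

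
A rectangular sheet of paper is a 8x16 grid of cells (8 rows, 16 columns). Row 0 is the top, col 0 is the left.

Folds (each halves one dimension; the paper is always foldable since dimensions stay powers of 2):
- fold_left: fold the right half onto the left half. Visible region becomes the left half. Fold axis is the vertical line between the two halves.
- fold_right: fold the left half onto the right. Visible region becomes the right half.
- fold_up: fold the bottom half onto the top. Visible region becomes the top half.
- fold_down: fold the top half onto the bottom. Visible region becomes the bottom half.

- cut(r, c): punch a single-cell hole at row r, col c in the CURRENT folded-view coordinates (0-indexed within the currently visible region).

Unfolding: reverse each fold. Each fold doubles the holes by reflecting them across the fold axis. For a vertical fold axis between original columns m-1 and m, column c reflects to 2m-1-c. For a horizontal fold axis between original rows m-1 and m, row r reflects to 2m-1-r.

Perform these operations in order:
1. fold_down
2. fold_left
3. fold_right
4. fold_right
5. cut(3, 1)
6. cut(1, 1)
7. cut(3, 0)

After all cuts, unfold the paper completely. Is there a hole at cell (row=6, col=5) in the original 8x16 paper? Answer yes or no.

Op 1 fold_down: fold axis h@4; visible region now rows[4,8) x cols[0,16) = 4x16
Op 2 fold_left: fold axis v@8; visible region now rows[4,8) x cols[0,8) = 4x8
Op 3 fold_right: fold axis v@4; visible region now rows[4,8) x cols[4,8) = 4x4
Op 4 fold_right: fold axis v@6; visible region now rows[4,8) x cols[6,8) = 4x2
Op 5 cut(3, 1): punch at orig (7,7); cuts so far [(7, 7)]; region rows[4,8) x cols[6,8) = 4x2
Op 6 cut(1, 1): punch at orig (5,7); cuts so far [(5, 7), (7, 7)]; region rows[4,8) x cols[6,8) = 4x2
Op 7 cut(3, 0): punch at orig (7,6); cuts so far [(5, 7), (7, 6), (7, 7)]; region rows[4,8) x cols[6,8) = 4x2
Unfold 1 (reflect across v@6): 6 holes -> [(5, 4), (5, 7), (7, 4), (7, 5), (7, 6), (7, 7)]
Unfold 2 (reflect across v@4): 12 holes -> [(5, 0), (5, 3), (5, 4), (5, 7), (7, 0), (7, 1), (7, 2), (7, 3), (7, 4), (7, 5), (7, 6), (7, 7)]
Unfold 3 (reflect across v@8): 24 holes -> [(5, 0), (5, 3), (5, 4), (5, 7), (5, 8), (5, 11), (5, 12), (5, 15), (7, 0), (7, 1), (7, 2), (7, 3), (7, 4), (7, 5), (7, 6), (7, 7), (7, 8), (7, 9), (7, 10), (7, 11), (7, 12), (7, 13), (7, 14), (7, 15)]
Unfold 4 (reflect across h@4): 48 holes -> [(0, 0), (0, 1), (0, 2), (0, 3), (0, 4), (0, 5), (0, 6), (0, 7), (0, 8), (0, 9), (0, 10), (0, 11), (0, 12), (0, 13), (0, 14), (0, 15), (2, 0), (2, 3), (2, 4), (2, 7), (2, 8), (2, 11), (2, 12), (2, 15), (5, 0), (5, 3), (5, 4), (5, 7), (5, 8), (5, 11), (5, 12), (5, 15), (7, 0), (7, 1), (7, 2), (7, 3), (7, 4), (7, 5), (7, 6), (7, 7), (7, 8), (7, 9), (7, 10), (7, 11), (7, 12), (7, 13), (7, 14), (7, 15)]
Holes: [(0, 0), (0, 1), (0, 2), (0, 3), (0, 4), (0, 5), (0, 6), (0, 7), (0, 8), (0, 9), (0, 10), (0, 11), (0, 12), (0, 13), (0, 14), (0, 15), (2, 0), (2, 3), (2, 4), (2, 7), (2, 8), (2, 11), (2, 12), (2, 15), (5, 0), (5, 3), (5, 4), (5, 7), (5, 8), (5, 11), (5, 12), (5, 15), (7, 0), (7, 1), (7, 2), (7, 3), (7, 4), (7, 5), (7, 6), (7, 7), (7, 8), (7, 9), (7, 10), (7, 11), (7, 12), (7, 13), (7, 14), (7, 15)]

Answer: no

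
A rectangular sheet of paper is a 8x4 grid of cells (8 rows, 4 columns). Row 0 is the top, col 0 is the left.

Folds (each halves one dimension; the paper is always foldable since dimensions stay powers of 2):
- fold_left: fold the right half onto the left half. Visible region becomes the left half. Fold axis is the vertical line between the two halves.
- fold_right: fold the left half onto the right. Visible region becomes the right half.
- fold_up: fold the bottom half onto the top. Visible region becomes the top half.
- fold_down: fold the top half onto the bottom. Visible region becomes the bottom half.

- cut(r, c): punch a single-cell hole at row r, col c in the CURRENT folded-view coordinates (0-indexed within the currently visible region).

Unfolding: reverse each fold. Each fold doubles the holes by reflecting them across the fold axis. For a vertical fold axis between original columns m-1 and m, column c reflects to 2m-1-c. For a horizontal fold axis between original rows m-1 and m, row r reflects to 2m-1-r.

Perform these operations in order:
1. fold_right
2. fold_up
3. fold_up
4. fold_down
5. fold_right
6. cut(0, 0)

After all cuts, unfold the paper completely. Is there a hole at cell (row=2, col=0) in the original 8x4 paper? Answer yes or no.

Op 1 fold_right: fold axis v@2; visible region now rows[0,8) x cols[2,4) = 8x2
Op 2 fold_up: fold axis h@4; visible region now rows[0,4) x cols[2,4) = 4x2
Op 3 fold_up: fold axis h@2; visible region now rows[0,2) x cols[2,4) = 2x2
Op 4 fold_down: fold axis h@1; visible region now rows[1,2) x cols[2,4) = 1x2
Op 5 fold_right: fold axis v@3; visible region now rows[1,2) x cols[3,4) = 1x1
Op 6 cut(0, 0): punch at orig (1,3); cuts so far [(1, 3)]; region rows[1,2) x cols[3,4) = 1x1
Unfold 1 (reflect across v@3): 2 holes -> [(1, 2), (1, 3)]
Unfold 2 (reflect across h@1): 4 holes -> [(0, 2), (0, 3), (1, 2), (1, 3)]
Unfold 3 (reflect across h@2): 8 holes -> [(0, 2), (0, 3), (1, 2), (1, 3), (2, 2), (2, 3), (3, 2), (3, 3)]
Unfold 4 (reflect across h@4): 16 holes -> [(0, 2), (0, 3), (1, 2), (1, 3), (2, 2), (2, 3), (3, 2), (3, 3), (4, 2), (4, 3), (5, 2), (5, 3), (6, 2), (6, 3), (7, 2), (7, 3)]
Unfold 5 (reflect across v@2): 32 holes -> [(0, 0), (0, 1), (0, 2), (0, 3), (1, 0), (1, 1), (1, 2), (1, 3), (2, 0), (2, 1), (2, 2), (2, 3), (3, 0), (3, 1), (3, 2), (3, 3), (4, 0), (4, 1), (4, 2), (4, 3), (5, 0), (5, 1), (5, 2), (5, 3), (6, 0), (6, 1), (6, 2), (6, 3), (7, 0), (7, 1), (7, 2), (7, 3)]
Holes: [(0, 0), (0, 1), (0, 2), (0, 3), (1, 0), (1, 1), (1, 2), (1, 3), (2, 0), (2, 1), (2, 2), (2, 3), (3, 0), (3, 1), (3, 2), (3, 3), (4, 0), (4, 1), (4, 2), (4, 3), (5, 0), (5, 1), (5, 2), (5, 3), (6, 0), (6, 1), (6, 2), (6, 3), (7, 0), (7, 1), (7, 2), (7, 3)]

Answer: yes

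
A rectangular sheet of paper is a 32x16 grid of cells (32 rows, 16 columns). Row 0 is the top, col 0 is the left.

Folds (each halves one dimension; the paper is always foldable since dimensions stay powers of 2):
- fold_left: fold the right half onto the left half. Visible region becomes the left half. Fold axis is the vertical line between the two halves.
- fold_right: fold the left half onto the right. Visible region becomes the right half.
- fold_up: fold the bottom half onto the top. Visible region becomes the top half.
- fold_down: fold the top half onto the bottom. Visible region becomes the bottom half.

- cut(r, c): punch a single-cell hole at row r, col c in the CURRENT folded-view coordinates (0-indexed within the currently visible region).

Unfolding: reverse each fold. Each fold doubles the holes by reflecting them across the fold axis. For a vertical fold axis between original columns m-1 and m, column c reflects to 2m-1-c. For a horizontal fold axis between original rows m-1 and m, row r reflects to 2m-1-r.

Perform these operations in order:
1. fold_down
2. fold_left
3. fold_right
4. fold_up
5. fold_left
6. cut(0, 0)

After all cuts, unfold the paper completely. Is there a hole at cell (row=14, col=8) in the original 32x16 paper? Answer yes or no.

Op 1 fold_down: fold axis h@16; visible region now rows[16,32) x cols[0,16) = 16x16
Op 2 fold_left: fold axis v@8; visible region now rows[16,32) x cols[0,8) = 16x8
Op 3 fold_right: fold axis v@4; visible region now rows[16,32) x cols[4,8) = 16x4
Op 4 fold_up: fold axis h@24; visible region now rows[16,24) x cols[4,8) = 8x4
Op 5 fold_left: fold axis v@6; visible region now rows[16,24) x cols[4,6) = 8x2
Op 6 cut(0, 0): punch at orig (16,4); cuts so far [(16, 4)]; region rows[16,24) x cols[4,6) = 8x2
Unfold 1 (reflect across v@6): 2 holes -> [(16, 4), (16, 7)]
Unfold 2 (reflect across h@24): 4 holes -> [(16, 4), (16, 7), (31, 4), (31, 7)]
Unfold 3 (reflect across v@4): 8 holes -> [(16, 0), (16, 3), (16, 4), (16, 7), (31, 0), (31, 3), (31, 4), (31, 7)]
Unfold 4 (reflect across v@8): 16 holes -> [(16, 0), (16, 3), (16, 4), (16, 7), (16, 8), (16, 11), (16, 12), (16, 15), (31, 0), (31, 3), (31, 4), (31, 7), (31, 8), (31, 11), (31, 12), (31, 15)]
Unfold 5 (reflect across h@16): 32 holes -> [(0, 0), (0, 3), (0, 4), (0, 7), (0, 8), (0, 11), (0, 12), (0, 15), (15, 0), (15, 3), (15, 4), (15, 7), (15, 8), (15, 11), (15, 12), (15, 15), (16, 0), (16, 3), (16, 4), (16, 7), (16, 8), (16, 11), (16, 12), (16, 15), (31, 0), (31, 3), (31, 4), (31, 7), (31, 8), (31, 11), (31, 12), (31, 15)]
Holes: [(0, 0), (0, 3), (0, 4), (0, 7), (0, 8), (0, 11), (0, 12), (0, 15), (15, 0), (15, 3), (15, 4), (15, 7), (15, 8), (15, 11), (15, 12), (15, 15), (16, 0), (16, 3), (16, 4), (16, 7), (16, 8), (16, 11), (16, 12), (16, 15), (31, 0), (31, 3), (31, 4), (31, 7), (31, 8), (31, 11), (31, 12), (31, 15)]

Answer: no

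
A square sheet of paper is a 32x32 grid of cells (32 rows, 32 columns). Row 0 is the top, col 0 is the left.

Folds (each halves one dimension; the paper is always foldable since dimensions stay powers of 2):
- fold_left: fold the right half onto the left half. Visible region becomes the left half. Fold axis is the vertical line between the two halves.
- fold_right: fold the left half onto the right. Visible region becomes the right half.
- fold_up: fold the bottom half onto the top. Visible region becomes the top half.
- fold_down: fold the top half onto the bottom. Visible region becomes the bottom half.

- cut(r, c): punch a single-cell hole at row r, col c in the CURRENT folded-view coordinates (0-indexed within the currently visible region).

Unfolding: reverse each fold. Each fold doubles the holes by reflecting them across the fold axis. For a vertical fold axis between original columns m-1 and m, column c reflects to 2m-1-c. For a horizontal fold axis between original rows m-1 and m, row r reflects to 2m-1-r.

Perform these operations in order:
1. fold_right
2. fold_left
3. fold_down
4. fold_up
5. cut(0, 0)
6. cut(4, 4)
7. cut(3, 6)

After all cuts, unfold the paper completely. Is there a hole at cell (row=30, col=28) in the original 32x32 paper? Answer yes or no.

Op 1 fold_right: fold axis v@16; visible region now rows[0,32) x cols[16,32) = 32x16
Op 2 fold_left: fold axis v@24; visible region now rows[0,32) x cols[16,24) = 32x8
Op 3 fold_down: fold axis h@16; visible region now rows[16,32) x cols[16,24) = 16x8
Op 4 fold_up: fold axis h@24; visible region now rows[16,24) x cols[16,24) = 8x8
Op 5 cut(0, 0): punch at orig (16,16); cuts so far [(16, 16)]; region rows[16,24) x cols[16,24) = 8x8
Op 6 cut(4, 4): punch at orig (20,20); cuts so far [(16, 16), (20, 20)]; region rows[16,24) x cols[16,24) = 8x8
Op 7 cut(3, 6): punch at orig (19,22); cuts so far [(16, 16), (19, 22), (20, 20)]; region rows[16,24) x cols[16,24) = 8x8
Unfold 1 (reflect across h@24): 6 holes -> [(16, 16), (19, 22), (20, 20), (27, 20), (28, 22), (31, 16)]
Unfold 2 (reflect across h@16): 12 holes -> [(0, 16), (3, 22), (4, 20), (11, 20), (12, 22), (15, 16), (16, 16), (19, 22), (20, 20), (27, 20), (28, 22), (31, 16)]
Unfold 3 (reflect across v@24): 24 holes -> [(0, 16), (0, 31), (3, 22), (3, 25), (4, 20), (4, 27), (11, 20), (11, 27), (12, 22), (12, 25), (15, 16), (15, 31), (16, 16), (16, 31), (19, 22), (19, 25), (20, 20), (20, 27), (27, 20), (27, 27), (28, 22), (28, 25), (31, 16), (31, 31)]
Unfold 4 (reflect across v@16): 48 holes -> [(0, 0), (0, 15), (0, 16), (0, 31), (3, 6), (3, 9), (3, 22), (3, 25), (4, 4), (4, 11), (4, 20), (4, 27), (11, 4), (11, 11), (11, 20), (11, 27), (12, 6), (12, 9), (12, 22), (12, 25), (15, 0), (15, 15), (15, 16), (15, 31), (16, 0), (16, 15), (16, 16), (16, 31), (19, 6), (19, 9), (19, 22), (19, 25), (20, 4), (20, 11), (20, 20), (20, 27), (27, 4), (27, 11), (27, 20), (27, 27), (28, 6), (28, 9), (28, 22), (28, 25), (31, 0), (31, 15), (31, 16), (31, 31)]
Holes: [(0, 0), (0, 15), (0, 16), (0, 31), (3, 6), (3, 9), (3, 22), (3, 25), (4, 4), (4, 11), (4, 20), (4, 27), (11, 4), (11, 11), (11, 20), (11, 27), (12, 6), (12, 9), (12, 22), (12, 25), (15, 0), (15, 15), (15, 16), (15, 31), (16, 0), (16, 15), (16, 16), (16, 31), (19, 6), (19, 9), (19, 22), (19, 25), (20, 4), (20, 11), (20, 20), (20, 27), (27, 4), (27, 11), (27, 20), (27, 27), (28, 6), (28, 9), (28, 22), (28, 25), (31, 0), (31, 15), (31, 16), (31, 31)]

Answer: no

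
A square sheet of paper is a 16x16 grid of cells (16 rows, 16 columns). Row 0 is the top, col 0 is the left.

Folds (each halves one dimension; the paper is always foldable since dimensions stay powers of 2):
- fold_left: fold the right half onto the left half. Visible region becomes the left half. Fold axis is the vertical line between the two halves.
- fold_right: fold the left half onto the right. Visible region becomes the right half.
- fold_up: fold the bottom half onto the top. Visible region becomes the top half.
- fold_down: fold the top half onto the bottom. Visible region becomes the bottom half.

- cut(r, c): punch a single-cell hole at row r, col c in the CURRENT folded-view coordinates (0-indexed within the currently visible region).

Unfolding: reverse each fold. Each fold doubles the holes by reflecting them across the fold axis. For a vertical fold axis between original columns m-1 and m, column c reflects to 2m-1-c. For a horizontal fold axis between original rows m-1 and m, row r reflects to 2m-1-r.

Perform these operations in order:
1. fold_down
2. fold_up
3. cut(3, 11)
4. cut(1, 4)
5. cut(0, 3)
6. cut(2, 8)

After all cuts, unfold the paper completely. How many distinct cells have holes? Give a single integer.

Op 1 fold_down: fold axis h@8; visible region now rows[8,16) x cols[0,16) = 8x16
Op 2 fold_up: fold axis h@12; visible region now rows[8,12) x cols[0,16) = 4x16
Op 3 cut(3, 11): punch at orig (11,11); cuts so far [(11, 11)]; region rows[8,12) x cols[0,16) = 4x16
Op 4 cut(1, 4): punch at orig (9,4); cuts so far [(9, 4), (11, 11)]; region rows[8,12) x cols[0,16) = 4x16
Op 5 cut(0, 3): punch at orig (8,3); cuts so far [(8, 3), (9, 4), (11, 11)]; region rows[8,12) x cols[0,16) = 4x16
Op 6 cut(2, 8): punch at orig (10,8); cuts so far [(8, 3), (9, 4), (10, 8), (11, 11)]; region rows[8,12) x cols[0,16) = 4x16
Unfold 1 (reflect across h@12): 8 holes -> [(8, 3), (9, 4), (10, 8), (11, 11), (12, 11), (13, 8), (14, 4), (15, 3)]
Unfold 2 (reflect across h@8): 16 holes -> [(0, 3), (1, 4), (2, 8), (3, 11), (4, 11), (5, 8), (6, 4), (7, 3), (8, 3), (9, 4), (10, 8), (11, 11), (12, 11), (13, 8), (14, 4), (15, 3)]

Answer: 16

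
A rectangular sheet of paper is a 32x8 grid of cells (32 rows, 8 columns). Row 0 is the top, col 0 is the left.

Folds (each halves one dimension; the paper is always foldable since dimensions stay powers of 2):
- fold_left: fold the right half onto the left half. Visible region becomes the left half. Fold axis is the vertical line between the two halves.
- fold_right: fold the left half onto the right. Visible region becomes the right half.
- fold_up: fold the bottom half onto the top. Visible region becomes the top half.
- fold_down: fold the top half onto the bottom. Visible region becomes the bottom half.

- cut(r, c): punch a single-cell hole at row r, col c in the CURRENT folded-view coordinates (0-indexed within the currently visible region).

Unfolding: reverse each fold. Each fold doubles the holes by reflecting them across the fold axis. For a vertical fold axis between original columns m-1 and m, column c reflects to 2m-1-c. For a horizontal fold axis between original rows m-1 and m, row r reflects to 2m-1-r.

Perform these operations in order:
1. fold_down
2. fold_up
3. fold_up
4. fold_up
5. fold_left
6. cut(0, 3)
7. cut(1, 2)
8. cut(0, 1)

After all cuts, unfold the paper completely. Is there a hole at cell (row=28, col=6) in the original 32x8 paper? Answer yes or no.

Op 1 fold_down: fold axis h@16; visible region now rows[16,32) x cols[0,8) = 16x8
Op 2 fold_up: fold axis h@24; visible region now rows[16,24) x cols[0,8) = 8x8
Op 3 fold_up: fold axis h@20; visible region now rows[16,20) x cols[0,8) = 4x8
Op 4 fold_up: fold axis h@18; visible region now rows[16,18) x cols[0,8) = 2x8
Op 5 fold_left: fold axis v@4; visible region now rows[16,18) x cols[0,4) = 2x4
Op 6 cut(0, 3): punch at orig (16,3); cuts so far [(16, 3)]; region rows[16,18) x cols[0,4) = 2x4
Op 7 cut(1, 2): punch at orig (17,2); cuts so far [(16, 3), (17, 2)]; region rows[16,18) x cols[0,4) = 2x4
Op 8 cut(0, 1): punch at orig (16,1); cuts so far [(16, 1), (16, 3), (17, 2)]; region rows[16,18) x cols[0,4) = 2x4
Unfold 1 (reflect across v@4): 6 holes -> [(16, 1), (16, 3), (16, 4), (16, 6), (17, 2), (17, 5)]
Unfold 2 (reflect across h@18): 12 holes -> [(16, 1), (16, 3), (16, 4), (16, 6), (17, 2), (17, 5), (18, 2), (18, 5), (19, 1), (19, 3), (19, 4), (19, 6)]
Unfold 3 (reflect across h@20): 24 holes -> [(16, 1), (16, 3), (16, 4), (16, 6), (17, 2), (17, 5), (18, 2), (18, 5), (19, 1), (19, 3), (19, 4), (19, 6), (20, 1), (20, 3), (20, 4), (20, 6), (21, 2), (21, 5), (22, 2), (22, 5), (23, 1), (23, 3), (23, 4), (23, 6)]
Unfold 4 (reflect across h@24): 48 holes -> [(16, 1), (16, 3), (16, 4), (16, 6), (17, 2), (17, 5), (18, 2), (18, 5), (19, 1), (19, 3), (19, 4), (19, 6), (20, 1), (20, 3), (20, 4), (20, 6), (21, 2), (21, 5), (22, 2), (22, 5), (23, 1), (23, 3), (23, 4), (23, 6), (24, 1), (24, 3), (24, 4), (24, 6), (25, 2), (25, 5), (26, 2), (26, 5), (27, 1), (27, 3), (27, 4), (27, 6), (28, 1), (28, 3), (28, 4), (28, 6), (29, 2), (29, 5), (30, 2), (30, 5), (31, 1), (31, 3), (31, 4), (31, 6)]
Unfold 5 (reflect across h@16): 96 holes -> [(0, 1), (0, 3), (0, 4), (0, 6), (1, 2), (1, 5), (2, 2), (2, 5), (3, 1), (3, 3), (3, 4), (3, 6), (4, 1), (4, 3), (4, 4), (4, 6), (5, 2), (5, 5), (6, 2), (6, 5), (7, 1), (7, 3), (7, 4), (7, 6), (8, 1), (8, 3), (8, 4), (8, 6), (9, 2), (9, 5), (10, 2), (10, 5), (11, 1), (11, 3), (11, 4), (11, 6), (12, 1), (12, 3), (12, 4), (12, 6), (13, 2), (13, 5), (14, 2), (14, 5), (15, 1), (15, 3), (15, 4), (15, 6), (16, 1), (16, 3), (16, 4), (16, 6), (17, 2), (17, 5), (18, 2), (18, 5), (19, 1), (19, 3), (19, 4), (19, 6), (20, 1), (20, 3), (20, 4), (20, 6), (21, 2), (21, 5), (22, 2), (22, 5), (23, 1), (23, 3), (23, 4), (23, 6), (24, 1), (24, 3), (24, 4), (24, 6), (25, 2), (25, 5), (26, 2), (26, 5), (27, 1), (27, 3), (27, 4), (27, 6), (28, 1), (28, 3), (28, 4), (28, 6), (29, 2), (29, 5), (30, 2), (30, 5), (31, 1), (31, 3), (31, 4), (31, 6)]
Holes: [(0, 1), (0, 3), (0, 4), (0, 6), (1, 2), (1, 5), (2, 2), (2, 5), (3, 1), (3, 3), (3, 4), (3, 6), (4, 1), (4, 3), (4, 4), (4, 6), (5, 2), (5, 5), (6, 2), (6, 5), (7, 1), (7, 3), (7, 4), (7, 6), (8, 1), (8, 3), (8, 4), (8, 6), (9, 2), (9, 5), (10, 2), (10, 5), (11, 1), (11, 3), (11, 4), (11, 6), (12, 1), (12, 3), (12, 4), (12, 6), (13, 2), (13, 5), (14, 2), (14, 5), (15, 1), (15, 3), (15, 4), (15, 6), (16, 1), (16, 3), (16, 4), (16, 6), (17, 2), (17, 5), (18, 2), (18, 5), (19, 1), (19, 3), (19, 4), (19, 6), (20, 1), (20, 3), (20, 4), (20, 6), (21, 2), (21, 5), (22, 2), (22, 5), (23, 1), (23, 3), (23, 4), (23, 6), (24, 1), (24, 3), (24, 4), (24, 6), (25, 2), (25, 5), (26, 2), (26, 5), (27, 1), (27, 3), (27, 4), (27, 6), (28, 1), (28, 3), (28, 4), (28, 6), (29, 2), (29, 5), (30, 2), (30, 5), (31, 1), (31, 3), (31, 4), (31, 6)]

Answer: yes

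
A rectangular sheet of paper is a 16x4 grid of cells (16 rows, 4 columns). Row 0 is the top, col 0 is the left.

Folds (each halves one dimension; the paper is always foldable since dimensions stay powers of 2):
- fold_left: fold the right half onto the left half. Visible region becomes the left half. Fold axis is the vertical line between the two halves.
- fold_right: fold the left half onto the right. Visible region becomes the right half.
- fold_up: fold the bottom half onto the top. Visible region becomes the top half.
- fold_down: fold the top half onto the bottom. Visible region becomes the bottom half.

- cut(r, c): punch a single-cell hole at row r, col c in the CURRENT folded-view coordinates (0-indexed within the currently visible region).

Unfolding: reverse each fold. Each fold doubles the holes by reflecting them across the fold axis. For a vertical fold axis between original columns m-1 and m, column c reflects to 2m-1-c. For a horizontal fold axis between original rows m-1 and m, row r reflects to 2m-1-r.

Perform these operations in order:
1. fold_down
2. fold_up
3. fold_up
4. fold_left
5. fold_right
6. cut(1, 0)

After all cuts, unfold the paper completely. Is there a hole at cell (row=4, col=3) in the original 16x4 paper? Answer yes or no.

Answer: no

Derivation:
Op 1 fold_down: fold axis h@8; visible region now rows[8,16) x cols[0,4) = 8x4
Op 2 fold_up: fold axis h@12; visible region now rows[8,12) x cols[0,4) = 4x4
Op 3 fold_up: fold axis h@10; visible region now rows[8,10) x cols[0,4) = 2x4
Op 4 fold_left: fold axis v@2; visible region now rows[8,10) x cols[0,2) = 2x2
Op 5 fold_right: fold axis v@1; visible region now rows[8,10) x cols[1,2) = 2x1
Op 6 cut(1, 0): punch at orig (9,1); cuts so far [(9, 1)]; region rows[8,10) x cols[1,2) = 2x1
Unfold 1 (reflect across v@1): 2 holes -> [(9, 0), (9, 1)]
Unfold 2 (reflect across v@2): 4 holes -> [(9, 0), (9, 1), (9, 2), (9, 3)]
Unfold 3 (reflect across h@10): 8 holes -> [(9, 0), (9, 1), (9, 2), (9, 3), (10, 0), (10, 1), (10, 2), (10, 3)]
Unfold 4 (reflect across h@12): 16 holes -> [(9, 0), (9, 1), (9, 2), (9, 3), (10, 0), (10, 1), (10, 2), (10, 3), (13, 0), (13, 1), (13, 2), (13, 3), (14, 0), (14, 1), (14, 2), (14, 3)]
Unfold 5 (reflect across h@8): 32 holes -> [(1, 0), (1, 1), (1, 2), (1, 3), (2, 0), (2, 1), (2, 2), (2, 3), (5, 0), (5, 1), (5, 2), (5, 3), (6, 0), (6, 1), (6, 2), (6, 3), (9, 0), (9, 1), (9, 2), (9, 3), (10, 0), (10, 1), (10, 2), (10, 3), (13, 0), (13, 1), (13, 2), (13, 3), (14, 0), (14, 1), (14, 2), (14, 3)]
Holes: [(1, 0), (1, 1), (1, 2), (1, 3), (2, 0), (2, 1), (2, 2), (2, 3), (5, 0), (5, 1), (5, 2), (5, 3), (6, 0), (6, 1), (6, 2), (6, 3), (9, 0), (9, 1), (9, 2), (9, 3), (10, 0), (10, 1), (10, 2), (10, 3), (13, 0), (13, 1), (13, 2), (13, 3), (14, 0), (14, 1), (14, 2), (14, 3)]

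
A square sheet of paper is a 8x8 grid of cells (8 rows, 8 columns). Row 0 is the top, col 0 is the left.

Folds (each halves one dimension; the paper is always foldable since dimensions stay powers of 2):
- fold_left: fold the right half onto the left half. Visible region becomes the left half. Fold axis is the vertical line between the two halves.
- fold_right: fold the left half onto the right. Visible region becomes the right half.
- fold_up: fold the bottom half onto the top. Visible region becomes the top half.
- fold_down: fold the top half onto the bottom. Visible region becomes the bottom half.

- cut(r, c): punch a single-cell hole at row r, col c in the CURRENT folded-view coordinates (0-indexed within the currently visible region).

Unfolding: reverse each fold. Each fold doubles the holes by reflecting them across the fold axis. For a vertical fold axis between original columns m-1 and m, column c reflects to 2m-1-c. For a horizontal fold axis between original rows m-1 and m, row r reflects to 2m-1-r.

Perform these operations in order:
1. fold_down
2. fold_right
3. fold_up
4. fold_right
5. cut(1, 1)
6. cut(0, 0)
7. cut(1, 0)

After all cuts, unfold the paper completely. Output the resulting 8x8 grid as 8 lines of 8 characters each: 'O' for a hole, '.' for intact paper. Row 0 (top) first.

Answer: .OO..OO.
OOOOOOOO
OOOOOOOO
.OO..OO.
.OO..OO.
OOOOOOOO
OOOOOOOO
.OO..OO.

Derivation:
Op 1 fold_down: fold axis h@4; visible region now rows[4,8) x cols[0,8) = 4x8
Op 2 fold_right: fold axis v@4; visible region now rows[4,8) x cols[4,8) = 4x4
Op 3 fold_up: fold axis h@6; visible region now rows[4,6) x cols[4,8) = 2x4
Op 4 fold_right: fold axis v@6; visible region now rows[4,6) x cols[6,8) = 2x2
Op 5 cut(1, 1): punch at orig (5,7); cuts so far [(5, 7)]; region rows[4,6) x cols[6,8) = 2x2
Op 6 cut(0, 0): punch at orig (4,6); cuts so far [(4, 6), (5, 7)]; region rows[4,6) x cols[6,8) = 2x2
Op 7 cut(1, 0): punch at orig (5,6); cuts so far [(4, 6), (5, 6), (5, 7)]; region rows[4,6) x cols[6,8) = 2x2
Unfold 1 (reflect across v@6): 6 holes -> [(4, 5), (4, 6), (5, 4), (5, 5), (5, 6), (5, 7)]
Unfold 2 (reflect across h@6): 12 holes -> [(4, 5), (4, 6), (5, 4), (5, 5), (5, 6), (5, 7), (6, 4), (6, 5), (6, 6), (6, 7), (7, 5), (7, 6)]
Unfold 3 (reflect across v@4): 24 holes -> [(4, 1), (4, 2), (4, 5), (4, 6), (5, 0), (5, 1), (5, 2), (5, 3), (5, 4), (5, 5), (5, 6), (5, 7), (6, 0), (6, 1), (6, 2), (6, 3), (6, 4), (6, 5), (6, 6), (6, 7), (7, 1), (7, 2), (7, 5), (7, 6)]
Unfold 4 (reflect across h@4): 48 holes -> [(0, 1), (0, 2), (0, 5), (0, 6), (1, 0), (1, 1), (1, 2), (1, 3), (1, 4), (1, 5), (1, 6), (1, 7), (2, 0), (2, 1), (2, 2), (2, 3), (2, 4), (2, 5), (2, 6), (2, 7), (3, 1), (3, 2), (3, 5), (3, 6), (4, 1), (4, 2), (4, 5), (4, 6), (5, 0), (5, 1), (5, 2), (5, 3), (5, 4), (5, 5), (5, 6), (5, 7), (6, 0), (6, 1), (6, 2), (6, 3), (6, 4), (6, 5), (6, 6), (6, 7), (7, 1), (7, 2), (7, 5), (7, 6)]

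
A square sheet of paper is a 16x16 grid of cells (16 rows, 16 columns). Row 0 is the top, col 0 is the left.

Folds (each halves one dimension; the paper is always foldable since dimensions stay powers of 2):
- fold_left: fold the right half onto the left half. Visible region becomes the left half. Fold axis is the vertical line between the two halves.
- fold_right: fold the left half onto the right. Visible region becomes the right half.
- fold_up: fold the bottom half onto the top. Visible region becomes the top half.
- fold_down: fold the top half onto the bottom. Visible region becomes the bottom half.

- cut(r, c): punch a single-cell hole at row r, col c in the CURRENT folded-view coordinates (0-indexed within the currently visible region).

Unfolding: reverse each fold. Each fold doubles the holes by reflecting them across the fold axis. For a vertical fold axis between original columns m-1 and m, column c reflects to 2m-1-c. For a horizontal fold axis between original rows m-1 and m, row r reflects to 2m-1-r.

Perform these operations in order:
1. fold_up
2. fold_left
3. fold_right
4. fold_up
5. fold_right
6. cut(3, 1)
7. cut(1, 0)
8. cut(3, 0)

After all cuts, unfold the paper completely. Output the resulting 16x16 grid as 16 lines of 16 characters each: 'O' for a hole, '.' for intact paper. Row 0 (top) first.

Answer: ................
.OO..OO..OO..OO.
................
OOOOOOOOOOOOOOOO
OOOOOOOOOOOOOOOO
................
.OO..OO..OO..OO.
................
................
.OO..OO..OO..OO.
................
OOOOOOOOOOOOOOOO
OOOOOOOOOOOOOOOO
................
.OO..OO..OO..OO.
................

Derivation:
Op 1 fold_up: fold axis h@8; visible region now rows[0,8) x cols[0,16) = 8x16
Op 2 fold_left: fold axis v@8; visible region now rows[0,8) x cols[0,8) = 8x8
Op 3 fold_right: fold axis v@4; visible region now rows[0,8) x cols[4,8) = 8x4
Op 4 fold_up: fold axis h@4; visible region now rows[0,4) x cols[4,8) = 4x4
Op 5 fold_right: fold axis v@6; visible region now rows[0,4) x cols[6,8) = 4x2
Op 6 cut(3, 1): punch at orig (3,7); cuts so far [(3, 7)]; region rows[0,4) x cols[6,8) = 4x2
Op 7 cut(1, 0): punch at orig (1,6); cuts so far [(1, 6), (3, 7)]; region rows[0,4) x cols[6,8) = 4x2
Op 8 cut(3, 0): punch at orig (3,6); cuts so far [(1, 6), (3, 6), (3, 7)]; region rows[0,4) x cols[6,8) = 4x2
Unfold 1 (reflect across v@6): 6 holes -> [(1, 5), (1, 6), (3, 4), (3, 5), (3, 6), (3, 7)]
Unfold 2 (reflect across h@4): 12 holes -> [(1, 5), (1, 6), (3, 4), (3, 5), (3, 6), (3, 7), (4, 4), (4, 5), (4, 6), (4, 7), (6, 5), (6, 6)]
Unfold 3 (reflect across v@4): 24 holes -> [(1, 1), (1, 2), (1, 5), (1, 6), (3, 0), (3, 1), (3, 2), (3, 3), (3, 4), (3, 5), (3, 6), (3, 7), (4, 0), (4, 1), (4, 2), (4, 3), (4, 4), (4, 5), (4, 6), (4, 7), (6, 1), (6, 2), (6, 5), (6, 6)]
Unfold 4 (reflect across v@8): 48 holes -> [(1, 1), (1, 2), (1, 5), (1, 6), (1, 9), (1, 10), (1, 13), (1, 14), (3, 0), (3, 1), (3, 2), (3, 3), (3, 4), (3, 5), (3, 6), (3, 7), (3, 8), (3, 9), (3, 10), (3, 11), (3, 12), (3, 13), (3, 14), (3, 15), (4, 0), (4, 1), (4, 2), (4, 3), (4, 4), (4, 5), (4, 6), (4, 7), (4, 8), (4, 9), (4, 10), (4, 11), (4, 12), (4, 13), (4, 14), (4, 15), (6, 1), (6, 2), (6, 5), (6, 6), (6, 9), (6, 10), (6, 13), (6, 14)]
Unfold 5 (reflect across h@8): 96 holes -> [(1, 1), (1, 2), (1, 5), (1, 6), (1, 9), (1, 10), (1, 13), (1, 14), (3, 0), (3, 1), (3, 2), (3, 3), (3, 4), (3, 5), (3, 6), (3, 7), (3, 8), (3, 9), (3, 10), (3, 11), (3, 12), (3, 13), (3, 14), (3, 15), (4, 0), (4, 1), (4, 2), (4, 3), (4, 4), (4, 5), (4, 6), (4, 7), (4, 8), (4, 9), (4, 10), (4, 11), (4, 12), (4, 13), (4, 14), (4, 15), (6, 1), (6, 2), (6, 5), (6, 6), (6, 9), (6, 10), (6, 13), (6, 14), (9, 1), (9, 2), (9, 5), (9, 6), (9, 9), (9, 10), (9, 13), (9, 14), (11, 0), (11, 1), (11, 2), (11, 3), (11, 4), (11, 5), (11, 6), (11, 7), (11, 8), (11, 9), (11, 10), (11, 11), (11, 12), (11, 13), (11, 14), (11, 15), (12, 0), (12, 1), (12, 2), (12, 3), (12, 4), (12, 5), (12, 6), (12, 7), (12, 8), (12, 9), (12, 10), (12, 11), (12, 12), (12, 13), (12, 14), (12, 15), (14, 1), (14, 2), (14, 5), (14, 6), (14, 9), (14, 10), (14, 13), (14, 14)]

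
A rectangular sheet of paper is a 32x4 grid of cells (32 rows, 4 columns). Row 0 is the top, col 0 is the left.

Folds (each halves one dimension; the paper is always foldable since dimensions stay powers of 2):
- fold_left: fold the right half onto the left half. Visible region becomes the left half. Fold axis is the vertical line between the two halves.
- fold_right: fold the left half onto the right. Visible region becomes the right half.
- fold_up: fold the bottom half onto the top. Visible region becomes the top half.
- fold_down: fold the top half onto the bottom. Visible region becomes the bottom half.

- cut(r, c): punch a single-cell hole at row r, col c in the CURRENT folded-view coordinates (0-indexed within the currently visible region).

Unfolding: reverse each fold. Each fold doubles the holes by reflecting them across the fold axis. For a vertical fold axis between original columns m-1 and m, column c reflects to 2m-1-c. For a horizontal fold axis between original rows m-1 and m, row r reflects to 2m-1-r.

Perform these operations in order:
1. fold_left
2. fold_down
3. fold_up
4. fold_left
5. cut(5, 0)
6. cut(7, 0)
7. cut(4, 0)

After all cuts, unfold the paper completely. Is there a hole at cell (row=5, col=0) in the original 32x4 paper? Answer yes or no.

Op 1 fold_left: fold axis v@2; visible region now rows[0,32) x cols[0,2) = 32x2
Op 2 fold_down: fold axis h@16; visible region now rows[16,32) x cols[0,2) = 16x2
Op 3 fold_up: fold axis h@24; visible region now rows[16,24) x cols[0,2) = 8x2
Op 4 fold_left: fold axis v@1; visible region now rows[16,24) x cols[0,1) = 8x1
Op 5 cut(5, 0): punch at orig (21,0); cuts so far [(21, 0)]; region rows[16,24) x cols[0,1) = 8x1
Op 6 cut(7, 0): punch at orig (23,0); cuts so far [(21, 0), (23, 0)]; region rows[16,24) x cols[0,1) = 8x1
Op 7 cut(4, 0): punch at orig (20,0); cuts so far [(20, 0), (21, 0), (23, 0)]; region rows[16,24) x cols[0,1) = 8x1
Unfold 1 (reflect across v@1): 6 holes -> [(20, 0), (20, 1), (21, 0), (21, 1), (23, 0), (23, 1)]
Unfold 2 (reflect across h@24): 12 holes -> [(20, 0), (20, 1), (21, 0), (21, 1), (23, 0), (23, 1), (24, 0), (24, 1), (26, 0), (26, 1), (27, 0), (27, 1)]
Unfold 3 (reflect across h@16): 24 holes -> [(4, 0), (4, 1), (5, 0), (5, 1), (7, 0), (7, 1), (8, 0), (8, 1), (10, 0), (10, 1), (11, 0), (11, 1), (20, 0), (20, 1), (21, 0), (21, 1), (23, 0), (23, 1), (24, 0), (24, 1), (26, 0), (26, 1), (27, 0), (27, 1)]
Unfold 4 (reflect across v@2): 48 holes -> [(4, 0), (4, 1), (4, 2), (4, 3), (5, 0), (5, 1), (5, 2), (5, 3), (7, 0), (7, 1), (7, 2), (7, 3), (8, 0), (8, 1), (8, 2), (8, 3), (10, 0), (10, 1), (10, 2), (10, 3), (11, 0), (11, 1), (11, 2), (11, 3), (20, 0), (20, 1), (20, 2), (20, 3), (21, 0), (21, 1), (21, 2), (21, 3), (23, 0), (23, 1), (23, 2), (23, 3), (24, 0), (24, 1), (24, 2), (24, 3), (26, 0), (26, 1), (26, 2), (26, 3), (27, 0), (27, 1), (27, 2), (27, 3)]
Holes: [(4, 0), (4, 1), (4, 2), (4, 3), (5, 0), (5, 1), (5, 2), (5, 3), (7, 0), (7, 1), (7, 2), (7, 3), (8, 0), (8, 1), (8, 2), (8, 3), (10, 0), (10, 1), (10, 2), (10, 3), (11, 0), (11, 1), (11, 2), (11, 3), (20, 0), (20, 1), (20, 2), (20, 3), (21, 0), (21, 1), (21, 2), (21, 3), (23, 0), (23, 1), (23, 2), (23, 3), (24, 0), (24, 1), (24, 2), (24, 3), (26, 0), (26, 1), (26, 2), (26, 3), (27, 0), (27, 1), (27, 2), (27, 3)]

Answer: yes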